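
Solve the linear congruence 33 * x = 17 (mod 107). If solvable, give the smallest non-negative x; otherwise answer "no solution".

First find gcd(33, 107):
107 = 3*33 + 8
33 = 4*8 + 1
8 = 8*1 + 0
gcd = 1, so a unique solution mod 107 exists.
Back-substitute for the Bézout coefficients:
1 = 33 − 4·8
1 = −4·107 + 13·33
So 33·(13) ≡ 1 (mod 107), giving 33⁻¹ ≡ 13.
x ≡ 33⁻¹·17 ≡ 13·17 ≡ 7 (mod 107).

7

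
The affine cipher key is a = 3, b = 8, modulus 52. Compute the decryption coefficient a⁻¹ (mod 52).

35

gcd(52, 3) by repeated division:
52 = 17*3 + 1
3 = 3*1 + 0
Since gcd(3, 52) = 1, back-substitute to write 1 as a combination:
1 = 52 − 17·3
Hence 3⁻¹ ≡ -17 ≡ 35 (mod 52).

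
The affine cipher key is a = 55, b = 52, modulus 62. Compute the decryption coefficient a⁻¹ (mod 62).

Run Euclid on (62, 55):
62 = 1·55 + 7
55 = 7·7 + 6
7 = 1·6 + 1
6 = 6·1 + 0
The gcd is 1. Working backward:
1 = 7 − 6
1 = −55 + 8·7
1 = 8·62 − 9·55
So 55·(-9) ≡ 1 (mod 62), and -9 ≡ 53 (mod 62).

53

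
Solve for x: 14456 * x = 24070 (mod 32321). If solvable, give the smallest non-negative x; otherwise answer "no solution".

17213

First find gcd(14456, 32321):
32321 = 2*14456 + 3409
14456 = 4*3409 + 820
3409 = 4*820 + 129
820 = 6*129 + 46
129 = 2*46 + 37
46 = 1*37 + 9
37 = 4*9 + 1
9 = 9*1 + 0
gcd = 1, so a unique solution mod 32321 exists.
Back-substitute for the Bézout coefficients:
1 = 37 − 4·9
1 = −4·46 + 5·37
1 = 5·129 − 14·46
1 = −14·820 + 89·129
1 = 89·3409 − 370·820
1 = −370·14456 + 1569·3409
1 = 1569·32321 − 3508·14456
So 14456·(-3508) ≡ 1 (mod 32321), giving 14456⁻¹ ≡ 28813.
x ≡ 14456⁻¹·24070 ≡ 28813·24070 ≡ 17213 (mod 32321).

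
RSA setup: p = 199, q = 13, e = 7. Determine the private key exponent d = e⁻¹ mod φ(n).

φ(n) = (p−1)(q−1) = 198·12 = 2376.
Need d with 7·d ≡ 1 (mod 2376). Apply the extended Euclidean algorithm:
2376 = 339*7 + 3
7 = 2*3 + 1
3 = 3*1 + 0
Back-substitute:
1 = 7 − 2·3
1 = −2·2376 + 679·7
So 7·679 ≡ 1 (mod 2376), hence d = 679.

679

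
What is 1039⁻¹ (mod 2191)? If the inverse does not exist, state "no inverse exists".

698

Run Euclid on (2191, 1039):
2191 = 2·1039 + 113
1039 = 9·113 + 22
113 = 5·22 + 3
22 = 7·3 + 1
3 = 3·1 + 0
gcd = 1, so the inverse exists. Back-substitute:
1 = 22 − 7·3
1 = −7·113 + 36·22
1 = 36·1039 − 331·113
1 = −331·2191 + 698·1039
So 1039·698 ≡ 1 (mod 2191).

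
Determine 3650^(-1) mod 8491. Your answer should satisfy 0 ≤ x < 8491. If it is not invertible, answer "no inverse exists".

gcd(8491, 3650) by repeated division:
8491 = 2×3650 + 1191
3650 = 3×1191 + 77
1191 = 15×77 + 36
77 = 2×36 + 5
36 = 7×5 + 1
5 = 5×1 + 0
gcd = 1, so the inverse exists. Back-substitute:
1 = 36 − 7·5
1 = −7·77 + 15·36
1 = 15·1191 − 232·77
1 = −232·3650 + 711·1191
1 = 711·8491 − 1654·3650
Thus 3650·(-1654) ≡ 1 (mod 8491); reducing, -1654 mod 8491 = 6837.

6837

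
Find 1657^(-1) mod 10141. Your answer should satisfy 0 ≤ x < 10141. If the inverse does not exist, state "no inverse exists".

2497

Run Euclid on (10141, 1657):
10141 = 6×1657 + 199
1657 = 8×199 + 65
199 = 3×65 + 4
65 = 16×4 + 1
4 = 4×1 + 0
Since gcd(1657, 10141) = 1, back-substitute to write 1 as a combination:
1 = 65 − 16·4
1 = −16·199 + 49·65
1 = 49·1657 − 408·199
1 = −408·10141 + 2497·1657
So 1657·2497 ≡ 1 (mod 10141).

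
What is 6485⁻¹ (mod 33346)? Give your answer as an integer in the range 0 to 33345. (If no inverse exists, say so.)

18429

Extended Euclidean algorithm:
33346 = 5·6485 + 921
6485 = 7·921 + 38
921 = 24·38 + 9
38 = 4·9 + 2
9 = 4·2 + 1
2 = 2·1 + 0
Since gcd(6485, 33346) = 1, back-substitute to write 1 as a combination:
1 = 9 − 4·2
1 = −4·38 + 17·9
1 = 17·921 − 412·38
1 = −412·6485 + 2901·921
1 = 2901·33346 − 14917·6485
Thus 6485·(-14917) ≡ 1 (mod 33346); reducing, -14917 mod 33346 = 18429.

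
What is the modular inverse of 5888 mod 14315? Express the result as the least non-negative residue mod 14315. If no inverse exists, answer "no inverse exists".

7617

gcd(14315, 5888) by repeated division:
14315 = 2*5888 + 2539
5888 = 2*2539 + 810
2539 = 3*810 + 109
810 = 7*109 + 47
109 = 2*47 + 15
47 = 3*15 + 2
15 = 7*2 + 1
2 = 2*1 + 0
Since gcd(5888, 14315) = 1, back-substitute to write 1 as a combination:
1 = 15 − 7·2
1 = −7·47 + 22·15
1 = 22·109 − 51·47
1 = −51·810 + 379·109
1 = 379·2539 − 1188·810
1 = −1188·5888 + 2755·2539
1 = 2755·14315 − 6698·5888
So 5888·(-6698) ≡ 1 (mod 14315), and -6698 ≡ 7617 (mod 14315).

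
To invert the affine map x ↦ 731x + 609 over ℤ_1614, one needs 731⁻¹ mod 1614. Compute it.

Run Euclid on (1614, 731):
1614 = 2×731 + 152
731 = 4×152 + 123
152 = 1×123 + 29
123 = 4×29 + 7
29 = 4×7 + 1
7 = 7×1 + 0
The gcd is 1. Working backward:
1 = 29 − 4·7
1 = −4·123 + 17·29
1 = 17·152 − 21·123
1 = −21·731 + 101·152
1 = 101·1614 − 223·731
Thus 731·(-223) ≡ 1 (mod 1614); reducing, -223 mod 1614 = 1391.

1391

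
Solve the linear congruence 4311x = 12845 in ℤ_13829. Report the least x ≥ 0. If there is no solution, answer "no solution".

First find gcd(4311, 13829):
13829 = 3·4311 + 896
4311 = 4·896 + 727
896 = 1·727 + 169
727 = 4·169 + 51
169 = 3·51 + 16
51 = 3·16 + 3
16 = 5·3 + 1
3 = 3·1 + 0
gcd = 1, so a unique solution mod 13829 exists.
Back-substitute for the Bézout coefficients:
1 = 16 − 5·3
1 = −5·51 + 16·16
1 = 16·169 − 53·51
1 = −53·727 + 228·169
1 = 228·896 − 281·727
1 = −281·4311 + 1352·896
1 = 1352·13829 − 4337·4311
So 4311·(-4337) ≡ 1 (mod 13829), giving 4311⁻¹ ≡ 9492.
x ≡ 4311⁻¹·12845 ≡ 9492·12845 ≡ 8276 (mod 13829).

8276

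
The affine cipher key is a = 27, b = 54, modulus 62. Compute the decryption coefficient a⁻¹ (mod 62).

23

Run Euclid on (62, 27):
62 = 2·27 + 8
27 = 3·8 + 3
8 = 2·3 + 2
3 = 1·2 + 1
2 = 2·1 + 0
gcd = 1, so the inverse exists. Back-substitute:
1 = 3 − 2
1 = −8 + 3·3
1 = 3·27 − 10·8
1 = −10·62 + 23·27
So 27·23 ≡ 1 (mod 62).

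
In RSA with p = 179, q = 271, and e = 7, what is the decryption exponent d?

φ(n) = (p−1)(q−1) = 178·270 = 48060.
Need d with 7·d ≡ 1 (mod 48060). Apply the extended Euclidean algorithm:
48060 = 6865×7 + 5
7 = 1×5 + 2
5 = 2×2 + 1
2 = 2×1 + 0
Back-substitute:
1 = 5 − 2·2
1 = −2·7 + 3·5
1 = 3·48060 − 20597·7
So 7·(-20597) ≡ 1 (mod 48060), hence d ≡ -20597 ≡ 27463 (mod 48060).

27463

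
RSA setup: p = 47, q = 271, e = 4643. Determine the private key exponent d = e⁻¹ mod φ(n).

φ(n) = (p−1)(q−1) = 46·270 = 12420.
Need d with 4643·d ≡ 1 (mod 12420). Apply the extended Euclidean algorithm:
12420 = 2*4643 + 3134
4643 = 1*3134 + 1509
3134 = 2*1509 + 116
1509 = 13*116 + 1
116 = 116*1 + 0
Back-substitute:
1 = 1509 − 13·116
1 = −13·3134 + 27·1509
1 = 27·4643 − 40·3134
1 = −40·12420 + 107·4643
So 4643·107 ≡ 1 (mod 12420), hence d = 107.

107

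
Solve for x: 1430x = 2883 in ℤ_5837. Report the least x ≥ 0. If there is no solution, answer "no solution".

no solution

gcd(1430, 5837):
5837 = 4·1430 + 117
1430 = 12·117 + 26
117 = 4·26 + 13
26 = 2·13 + 0
gcd = 13, but 13 ∤ 2883, so the congruence has no solution.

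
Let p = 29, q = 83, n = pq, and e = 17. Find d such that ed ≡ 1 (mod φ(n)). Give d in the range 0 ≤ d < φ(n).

2161

φ(n) = (p−1)(q−1) = 28·82 = 2296.
Need d with 17·d ≡ 1 (mod 2296). Apply the extended Euclidean algorithm:
2296 = 135·17 + 1
17 = 17·1 + 0
Back-substitute:
1 = 2296 − 135·17
So 17·(-135) ≡ 1 (mod 2296), hence d ≡ -135 ≡ 2161 (mod 2296).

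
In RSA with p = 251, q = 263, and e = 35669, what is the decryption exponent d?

29429

φ(n) = (p−1)(q−1) = 250·262 = 65500.
Need d with 35669·d ≡ 1 (mod 65500). Apply the extended Euclidean algorithm:
65500 = 1×35669 + 29831
35669 = 1×29831 + 5838
29831 = 5×5838 + 641
5838 = 9×641 + 69
641 = 9×69 + 20
69 = 3×20 + 9
20 = 2×9 + 2
9 = 4×2 + 1
2 = 2×1 + 0
Back-substitute:
1 = 9 − 4·2
1 = −4·20 + 9·9
1 = 9·69 − 31·20
1 = −31·641 + 288·69
1 = 288·5838 − 2623·641
1 = −2623·29831 + 13403·5838
1 = 13403·35669 − 16026·29831
1 = −16026·65500 + 29429·35669
So 35669·29429 ≡ 1 (mod 65500), hence d = 29429.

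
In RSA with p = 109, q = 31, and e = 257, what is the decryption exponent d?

353

φ(n) = (p−1)(q−1) = 108·30 = 3240.
Need d with 257·d ≡ 1 (mod 3240). Apply the extended Euclidean algorithm:
3240 = 12·257 + 156
257 = 1·156 + 101
156 = 1·101 + 55
101 = 1·55 + 46
55 = 1·46 + 9
46 = 5·9 + 1
9 = 9·1 + 0
Back-substitute:
1 = 46 − 5·9
1 = −5·55 + 6·46
1 = 6·101 − 11·55
1 = −11·156 + 17·101
1 = 17·257 − 28·156
1 = −28·3240 + 353·257
So 257·353 ≡ 1 (mod 3240), hence d = 353.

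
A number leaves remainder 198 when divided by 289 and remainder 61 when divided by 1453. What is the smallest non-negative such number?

Write x = 198 + 289·k. Then 289·k ≡ 61 − 198 ≡ 1316 (mod 1453).
Need 289⁻¹ mod 1453. Extended Euclid on (1453, 289):
1453 = 5×289 + 8
289 = 36×8 + 1
8 = 8×1 + 0
Back-substitute:
1 = 289 − 36·8
1 = −36·1453 + 181·289
289⁻¹ ≡ 181 (mod 1453), so k ≡ 181·1316 ≡ 1357 (mod 1453).
x = 198 + 289·1357 = 392371.

392371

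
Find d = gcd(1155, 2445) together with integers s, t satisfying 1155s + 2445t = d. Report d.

15

Apply Euclid's algorithm to 2445 and 1155:
2445 = 2×1155 + 135
1155 = 8×135 + 75
135 = 1×75 + 60
75 = 1×60 + 15
60 = 4×15 + 0
gcd(1155, 2445) = 15.
Working backward:
15 = 75 − 60
15 = −135 + 2·75
15 = 2·1155 − 17·135
15 = −17·2445 + 36·1155
So 15 = (-17)·2445 + (36)·1155.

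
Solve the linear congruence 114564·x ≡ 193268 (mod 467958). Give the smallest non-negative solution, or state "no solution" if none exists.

no solution

gcd(114564, 467958):
467958 = 4·114564 + 9702
114564 = 11·9702 + 7842
9702 = 1·7842 + 1860
7842 = 4·1860 + 402
1860 = 4·402 + 252
402 = 1·252 + 150
252 = 1·150 + 102
150 = 1·102 + 48
102 = 2·48 + 6
48 = 8·6 + 0
gcd = 6, but 6 ∤ 193268, so the congruence has no solution.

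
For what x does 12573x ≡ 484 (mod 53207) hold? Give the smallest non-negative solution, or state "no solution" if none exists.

First find gcd(12573, 53207):
53207 = 4*12573 + 2915
12573 = 4*2915 + 913
2915 = 3*913 + 176
913 = 5*176 + 33
176 = 5*33 + 11
33 = 3*11 + 0
gcd = 11 and 11 | 484, so solutions exist. Divide through by 11: 1143x ≡ 44 (mod 4837).
Now find 1143⁻¹ mod 4837:
4837 = 4*1143 + 265
1143 = 4*265 + 83
265 = 3*83 + 16
83 = 5*16 + 3
16 = 5*3 + 1
3 = 3*1 + 0
Back-substitute:
1 = 16 − 5·3
1 = −5·83 + 26·16
1 = 26·265 − 83·83
1 = −83·1143 + 358·265
1 = 358·4837 − 1515·1143
So 1143·(-1515) ≡ 1 (mod 4837), i.e. 1143⁻¹ ≡ 3322.
Then x ≡ 3322·44 ≡ 1058 (mod 4837); the smallest non-negative solution is x = 1058.

1058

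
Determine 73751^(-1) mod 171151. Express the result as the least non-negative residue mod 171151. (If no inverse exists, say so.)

Run Euclid on (171151, 73751):
171151 = 2×73751 + 23649
73751 = 3×23649 + 2804
23649 = 8×2804 + 1217
2804 = 2×1217 + 370
1217 = 3×370 + 107
370 = 3×107 + 49
107 = 2×49 + 9
49 = 5×9 + 4
9 = 2×4 + 1
4 = 4×1 + 0
The gcd is 1. Working backward:
1 = 9 − 2·4
1 = −2·49 + 11·9
1 = 11·107 − 24·49
1 = −24·370 + 83·107
1 = 83·1217 − 273·370
1 = −273·2804 + 629·1217
1 = 629·23649 − 5305·2804
1 = −5305·73751 + 16544·23649
1 = 16544·171151 − 38393·73751
Hence 73751⁻¹ ≡ -38393 ≡ 132758 (mod 171151).

132758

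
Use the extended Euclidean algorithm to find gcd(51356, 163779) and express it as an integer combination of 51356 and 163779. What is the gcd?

Apply Euclid's algorithm to 163779 and 51356:
163779 = 3·51356 + 9711
51356 = 5·9711 + 2801
9711 = 3·2801 + 1308
2801 = 2·1308 + 185
1308 = 7·185 + 13
185 = 14·13 + 3
13 = 4·3 + 1
3 = 3·1 + 0
gcd(51356, 163779) = 1.
Back-substituting:
1 = 13 − 4·3
1 = −4·185 + 57·13
1 = 57·1308 − 403·185
1 = −403·2801 + 863·1308
1 = 863·9711 − 2992·2801
1 = −2992·51356 + 15823·9711
1 = 15823·163779 − 50461·51356
So 1 = (15823)·163779 + (-50461)·51356.

1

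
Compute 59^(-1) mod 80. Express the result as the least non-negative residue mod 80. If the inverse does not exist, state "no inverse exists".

gcd(80, 59) by repeated division:
80 = 1·59 + 21
59 = 2·21 + 17
21 = 1·17 + 4
17 = 4·4 + 1
4 = 4·1 + 0
The gcd is 1. Working backward:
1 = 17 − 4·4
1 = −4·21 + 5·17
1 = 5·59 − 14·21
1 = −14·80 + 19·59
So 59·19 ≡ 1 (mod 80).

19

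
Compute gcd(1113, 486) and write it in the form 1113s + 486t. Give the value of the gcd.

3

Apply Euclid's algorithm to 1113 and 486:
1113 = 2·486 + 141
486 = 3·141 + 63
141 = 2·63 + 15
63 = 4·15 + 3
15 = 5·3 + 0
gcd(1113, 486) = 3.
Back-substituting:
3 = 63 − 4·15
3 = −4·141 + 9·63
3 = 9·486 − 31·141
3 = −31·1113 + 71·486
So 3 = (-31)·1113 + (71)·486.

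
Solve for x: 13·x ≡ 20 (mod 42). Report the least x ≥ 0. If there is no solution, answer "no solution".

First find gcd(13, 42):
42 = 3·13 + 3
13 = 4·3 + 1
3 = 3·1 + 0
gcd = 1, so a unique solution mod 42 exists.
Back-substitute for the Bézout coefficients:
1 = 13 − 4·3
1 = −4·42 + 13·13
So 13·(13) ≡ 1 (mod 42), giving 13⁻¹ ≡ 13.
x ≡ 13⁻¹·20 ≡ 13·20 ≡ 8 (mod 42).

8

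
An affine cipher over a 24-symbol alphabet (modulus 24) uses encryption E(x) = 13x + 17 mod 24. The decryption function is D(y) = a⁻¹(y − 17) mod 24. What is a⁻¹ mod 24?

13

Extended Euclidean algorithm:
24 = 1×13 + 11
13 = 1×11 + 2
11 = 5×2 + 1
2 = 2×1 + 0
The gcd is 1. Working backward:
1 = 11 − 5·2
1 = −5·13 + 6·11
1 = 6·24 − 11·13
Thus 13·(-11) ≡ 1 (mod 24); reducing, -11 mod 24 = 13.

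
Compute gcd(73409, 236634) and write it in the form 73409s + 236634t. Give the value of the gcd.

Apply Euclid's algorithm to 236634 and 73409:
236634 = 3*73409 + 16407
73409 = 4*16407 + 7781
16407 = 2*7781 + 845
7781 = 9*845 + 176
845 = 4*176 + 141
176 = 1*141 + 35
141 = 4*35 + 1
35 = 35*1 + 0
gcd(73409, 236634) = 1.
Express as a combination:
1 = 141 − 4·35
1 = −4·176 + 5·141
1 = 5·845 − 24·176
1 = −24·7781 + 221·845
1 = 221·16407 − 466·7781
1 = −466·73409 + 2085·16407
1 = 2085·236634 − 6721·73409
So 1 = (2085)·236634 + (-6721)·73409.

1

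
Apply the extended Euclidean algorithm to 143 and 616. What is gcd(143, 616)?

11

Repeated division:
616 = 4*143 + 44
143 = 3*44 + 11
44 = 4*11 + 0
gcd(143, 616) = 11.
Express as a combination:
11 = 143 − 3·44
11 = −3·616 + 13·143
So 11 = (-3)·616 + (13)·143.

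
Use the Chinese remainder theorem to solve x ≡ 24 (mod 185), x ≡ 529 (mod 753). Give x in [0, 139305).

Write x = 24 + 185·k. Then 185·k ≡ 529 − 24 ≡ 505 (mod 753).
Need 185⁻¹ mod 753. Extended Euclid on (753, 185):
753 = 4*185 + 13
185 = 14*13 + 3
13 = 4*3 + 1
3 = 3*1 + 0
Back-substitute:
1 = 13 − 4·3
1 = −4·185 + 57·13
1 = 57·753 − 232·185
185⁻¹ ≡ 521 (mod 753), so k ≡ 521·505 ≡ 308 (mod 753).
x = 24 + 185·308 = 57004.

57004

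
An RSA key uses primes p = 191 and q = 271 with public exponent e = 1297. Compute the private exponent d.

11233

φ(n) = (p−1)(q−1) = 190·270 = 51300.
Need d with 1297·d ≡ 1 (mod 51300). Apply the extended Euclidean algorithm:
51300 = 39×1297 + 717
1297 = 1×717 + 580
717 = 1×580 + 137
580 = 4×137 + 32
137 = 4×32 + 9
32 = 3×9 + 5
9 = 1×5 + 4
5 = 1×4 + 1
4 = 4×1 + 0
Back-substitute:
1 = 5 − 4
1 = −9 + 2·5
1 = 2·32 − 7·9
1 = −7·137 + 30·32
1 = 30·580 − 127·137
1 = −127·717 + 157·580
1 = 157·1297 − 284·717
1 = −284·51300 + 11233·1297
So 1297·11233 ≡ 1 (mod 51300), hence d = 11233.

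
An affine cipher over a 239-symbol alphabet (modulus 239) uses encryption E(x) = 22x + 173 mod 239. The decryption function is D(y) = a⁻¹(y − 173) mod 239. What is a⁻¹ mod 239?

Apply the Euclidean algorithm to 239 and 22:
239 = 10×22 + 19
22 = 1×19 + 3
19 = 6×3 + 1
3 = 3×1 + 0
Since gcd(22, 239) = 1, back-substitute to write 1 as a combination:
1 = 19 − 6·3
1 = −6·22 + 7·19
1 = 7·239 − 76·22
Thus 22·(-76) ≡ 1 (mod 239); reducing, -76 mod 239 = 163.

163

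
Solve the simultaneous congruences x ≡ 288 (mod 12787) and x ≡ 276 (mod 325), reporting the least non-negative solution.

Write x = 288 + 12787·k. Then 12787·k ≡ 276 − 288 ≡ 313 (mod 325).
Need 12787⁻¹ mod 325. Extended Euclid on (325, 112):
325 = 2·112 + 101
112 = 1·101 + 11
101 = 9·11 + 2
11 = 5·2 + 1
2 = 2·1 + 0
Back-substitute:
1 = 11 − 5·2
1 = −5·101 + 46·11
1 = 46·112 − 51·101
1 = −51·325 + 148·112
12787⁻¹ ≡ 148 (mod 325), so k ≡ 148·313 ≡ 174 (mod 325).
x = 288 + 12787·174 = 2225226.

2225226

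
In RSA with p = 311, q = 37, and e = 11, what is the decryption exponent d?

φ(n) = (p−1)(q−1) = 310·36 = 11160.
Need d with 11·d ≡ 1 (mod 11160). Apply the extended Euclidean algorithm:
11160 = 1014*11 + 6
11 = 1*6 + 5
6 = 1*5 + 1
5 = 5*1 + 0
Back-substitute:
1 = 6 − 5
1 = −11 + 2·6
1 = 2·11160 − 2029·11
So 11·(-2029) ≡ 1 (mod 11160), hence d ≡ -2029 ≡ 9131 (mod 11160).

9131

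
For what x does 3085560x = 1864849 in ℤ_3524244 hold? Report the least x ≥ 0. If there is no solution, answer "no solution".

no solution

gcd(3085560, 3524244):
3524244 = 1·3085560 + 438684
3085560 = 7·438684 + 14772
438684 = 29·14772 + 10296
14772 = 1·10296 + 4476
10296 = 2·4476 + 1344
4476 = 3·1344 + 444
1344 = 3·444 + 12
444 = 37·12 + 0
gcd = 12, but 12 ∤ 1864849, so the congruence has no solution.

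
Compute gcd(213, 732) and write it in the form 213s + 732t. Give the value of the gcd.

Euclidean algorithm:
732 = 3·213 + 93
213 = 2·93 + 27
93 = 3·27 + 12
27 = 2·12 + 3
12 = 4·3 + 0
gcd(213, 732) = 3.
Working backward:
3 = 27 − 2·12
3 = −2·93 + 7·27
3 = 7·213 − 16·93
3 = −16·732 + 55·213
So 3 = (-16)·732 + (55)·213.

3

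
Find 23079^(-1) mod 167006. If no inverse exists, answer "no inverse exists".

Compute gcd(23079, 167006):
167006 = 7×23079 + 5453
23079 = 4×5453 + 1267
5453 = 4×1267 + 385
1267 = 3×385 + 112
385 = 3×112 + 49
112 = 2×49 + 14
49 = 3×14 + 7
14 = 2×7 + 0
The gcd is 7, not 1, hence no inverse exists.

no inverse exists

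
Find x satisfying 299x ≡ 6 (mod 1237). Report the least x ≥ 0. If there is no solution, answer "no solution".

First find gcd(299, 1237):
1237 = 4×299 + 41
299 = 7×41 + 12
41 = 3×12 + 5
12 = 2×5 + 2
5 = 2×2 + 1
2 = 2×1 + 0
gcd = 1, so a unique solution mod 1237 exists.
Back-substitute for the Bézout coefficients:
1 = 5 − 2·2
1 = −2·12 + 5·5
1 = 5·41 − 17·12
1 = −17·299 + 124·41
1 = 124·1237 − 513·299
So 299·(-513) ≡ 1 (mod 1237), giving 299⁻¹ ≡ 724.
x ≡ 299⁻¹·6 ≡ 724·6 ≡ 633 (mod 1237).

633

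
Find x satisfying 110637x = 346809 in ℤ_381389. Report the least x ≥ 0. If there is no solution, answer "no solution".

374577

First find gcd(110637, 381389):
381389 = 3×110637 + 49478
110637 = 2×49478 + 11681
49478 = 4×11681 + 2754
11681 = 4×2754 + 665
2754 = 4×665 + 94
665 = 7×94 + 7
94 = 13×7 + 3
7 = 2×3 + 1
3 = 3×1 + 0
gcd = 1, so a unique solution mod 381389 exists.
Back-substitute for the Bézout coefficients:
1 = 7 − 2·3
1 = −2·94 + 27·7
1 = 27·665 − 191·94
1 = −191·2754 + 791·665
1 = 791·11681 − 3355·2754
1 = −3355·49478 + 14211·11681
1 = 14211·110637 − 31777·49478
1 = −31777·381389 + 109542·110637
So 110637·(109542) ≡ 1 (mod 381389), giving 110637⁻¹ ≡ 109542.
x ≡ 110637⁻¹·346809 ≡ 109542·346809 ≡ 374577 (mod 381389).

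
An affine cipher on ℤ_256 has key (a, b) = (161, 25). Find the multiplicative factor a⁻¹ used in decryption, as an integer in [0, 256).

Apply the Euclidean algorithm to 256 and 161:
256 = 1·161 + 95
161 = 1·95 + 66
95 = 1·66 + 29
66 = 2·29 + 8
29 = 3·8 + 5
8 = 1·5 + 3
5 = 1·3 + 2
3 = 1·2 + 1
2 = 2·1 + 0
The gcd is 1. Working backward:
1 = 3 − 2
1 = −5 + 2·3
1 = 2·8 − 3·5
1 = −3·29 + 11·8
1 = 11·66 − 25·29
1 = −25·95 + 36·66
1 = 36·161 − 61·95
1 = −61·256 + 97·161
So 161·97 ≡ 1 (mod 256).

97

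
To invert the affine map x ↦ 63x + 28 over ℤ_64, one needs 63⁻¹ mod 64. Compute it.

Run Euclid on (64, 63):
64 = 1*63 + 1
63 = 63*1 + 0
The gcd is 1. Working backward:
1 = 64 − 63
So 63·(-1) ≡ 1 (mod 64), and -1 ≡ 63 (mod 64).

63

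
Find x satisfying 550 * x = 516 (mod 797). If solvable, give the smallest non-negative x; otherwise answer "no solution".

540

First find gcd(550, 797):
797 = 1*550 + 247
550 = 2*247 + 56
247 = 4*56 + 23
56 = 2*23 + 10
23 = 2*10 + 3
10 = 3*3 + 1
3 = 3*1 + 0
gcd = 1, so a unique solution mod 797 exists.
Back-substitute for the Bézout coefficients:
1 = 10 − 3·3
1 = −3·23 + 7·10
1 = 7·56 − 17·23
1 = −17·247 + 75·56
1 = 75·550 − 167·247
1 = −167·797 + 242·550
So 550·(242) ≡ 1 (mod 797), giving 550⁻¹ ≡ 242.
x ≡ 550⁻¹·516 ≡ 242·516 ≡ 540 (mod 797).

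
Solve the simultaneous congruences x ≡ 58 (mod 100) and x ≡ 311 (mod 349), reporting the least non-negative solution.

Write x = 58 + 100·k. Then 100·k ≡ 311 − 58 ≡ 253 (mod 349).
Need 100⁻¹ mod 349. Extended Euclid on (349, 100):
349 = 3×100 + 49
100 = 2×49 + 2
49 = 24×2 + 1
2 = 2×1 + 0
Back-substitute:
1 = 49 − 24·2
1 = −24·100 + 49·49
1 = 49·349 − 171·100
100⁻¹ ≡ 178 (mod 349), so k ≡ 178·253 ≡ 13 (mod 349).
x = 58 + 100·13 = 1358.

1358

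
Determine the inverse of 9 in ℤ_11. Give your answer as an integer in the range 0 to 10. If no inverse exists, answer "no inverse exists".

Apply the Euclidean algorithm to 11 and 9:
11 = 1*9 + 2
9 = 4*2 + 1
2 = 2*1 + 0
Since gcd(9, 11) = 1, back-substitute to write 1 as a combination:
1 = 9 − 4·2
1 = −4·11 + 5·9
So 9·5 ≡ 1 (mod 11).

5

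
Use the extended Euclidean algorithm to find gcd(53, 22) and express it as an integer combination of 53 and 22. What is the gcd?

1

Apply Euclid's algorithm to 53 and 22:
53 = 2×22 + 9
22 = 2×9 + 4
9 = 2×4 + 1
4 = 4×1 + 0
gcd(53, 22) = 1.
Express as a combination:
1 = 9 − 2·4
1 = −2·22 + 5·9
1 = 5·53 − 12·22
So 1 = (5)·53 + (-12)·22.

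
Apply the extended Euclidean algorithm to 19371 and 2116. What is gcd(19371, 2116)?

Repeated division:
19371 = 9·2116 + 327
2116 = 6·327 + 154
327 = 2·154 + 19
154 = 8·19 + 2
19 = 9·2 + 1
2 = 2·1 + 0
gcd(19371, 2116) = 1.
Express as a combination:
1 = 19 − 9·2
1 = −9·154 + 73·19
1 = 73·327 − 155·154
1 = −155·2116 + 1003·327
1 = 1003·19371 − 9182·2116
So 1 = (1003)·19371 + (-9182)·2116.

1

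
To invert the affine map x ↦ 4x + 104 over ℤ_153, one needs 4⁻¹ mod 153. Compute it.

115

gcd(153, 4) by repeated division:
153 = 38*4 + 1
4 = 4*1 + 0
Since gcd(4, 153) = 1, back-substitute to write 1 as a combination:
1 = 153 − 38·4
Hence 4⁻¹ ≡ -38 ≡ 115 (mod 153).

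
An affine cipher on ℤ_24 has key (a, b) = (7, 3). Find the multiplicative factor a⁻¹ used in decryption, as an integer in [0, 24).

7

Extended Euclidean algorithm:
24 = 3·7 + 3
7 = 2·3 + 1
3 = 3·1 + 0
gcd = 1, so the inverse exists. Back-substitute:
1 = 7 − 2·3
1 = −2·24 + 7·7
So 7·7 ≡ 1 (mod 24).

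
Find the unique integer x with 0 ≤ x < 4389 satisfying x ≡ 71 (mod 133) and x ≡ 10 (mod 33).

Write x = 71 + 133·k. Then 133·k ≡ 10 − 71 ≡ 5 (mod 33).
Need 133⁻¹ mod 33. Extended Euclid on (33, 1):
33 = 33×1 + 0
133⁻¹ ≡ 1 (mod 33), so k ≡ 1·5 ≡ 5 (mod 33).
x = 71 + 133·5 = 736.

736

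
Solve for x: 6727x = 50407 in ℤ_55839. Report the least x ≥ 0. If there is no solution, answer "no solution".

6922

First find gcd(6727, 55839):
55839 = 8×6727 + 2023
6727 = 3×2023 + 658
2023 = 3×658 + 49
658 = 13×49 + 21
49 = 2×21 + 7
21 = 3×7 + 0
gcd = 7 and 7 | 50407, so solutions exist. Divide through by 7: 961x ≡ 7201 (mod 7977).
Now find 961⁻¹ mod 7977:
7977 = 8·961 + 289
961 = 3·289 + 94
289 = 3·94 + 7
94 = 13·7 + 3
7 = 2·3 + 1
3 = 3·1 + 0
Back-substitute:
1 = 7 − 2·3
1 = −2·94 + 27·7
1 = 27·289 − 83·94
1 = −83·961 + 276·289
1 = 276·7977 − 2291·961
So 961·(-2291) ≡ 1 (mod 7977), i.e. 961⁻¹ ≡ 5686.
Then x ≡ 5686·7201 ≡ 6922 (mod 7977); the smallest non-negative solution is x = 6922.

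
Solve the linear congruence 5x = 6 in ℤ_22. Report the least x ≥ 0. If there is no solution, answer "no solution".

First find gcd(5, 22):
22 = 4·5 + 2
5 = 2·2 + 1
2 = 2·1 + 0
gcd = 1, so a unique solution mod 22 exists.
Back-substitute for the Bézout coefficients:
1 = 5 − 2·2
1 = −2·22 + 9·5
So 5·(9) ≡ 1 (mod 22), giving 5⁻¹ ≡ 9.
x ≡ 5⁻¹·6 ≡ 9·6 ≡ 10 (mod 22).

10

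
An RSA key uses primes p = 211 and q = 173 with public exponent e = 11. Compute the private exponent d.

φ(n) = (p−1)(q−1) = 210·172 = 36120.
Need d with 11·d ≡ 1 (mod 36120). Apply the extended Euclidean algorithm:
36120 = 3283×11 + 7
11 = 1×7 + 4
7 = 1×4 + 3
4 = 1×3 + 1
3 = 3×1 + 0
Back-substitute:
1 = 4 − 3
1 = −7 + 2·4
1 = 2·11 − 3·7
1 = −3·36120 + 9851·11
So 11·9851 ≡ 1 (mod 36120), hence d = 9851.

9851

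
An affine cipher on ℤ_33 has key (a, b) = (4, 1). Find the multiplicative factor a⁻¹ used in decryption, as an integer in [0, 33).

Apply the Euclidean algorithm to 33 and 4:
33 = 8·4 + 1
4 = 4·1 + 0
gcd = 1, so the inverse exists. Back-substitute:
1 = 33 − 8·4
Hence 4⁻¹ ≡ -8 ≡ 25 (mod 33).

25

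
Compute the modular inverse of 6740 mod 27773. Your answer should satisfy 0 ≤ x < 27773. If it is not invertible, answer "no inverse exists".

26714

gcd(27773, 6740) by repeated division:
27773 = 4*6740 + 813
6740 = 8*813 + 236
813 = 3*236 + 105
236 = 2*105 + 26
105 = 4*26 + 1
26 = 26*1 + 0
Since gcd(6740, 27773) = 1, back-substitute to write 1 as a combination:
1 = 105 − 4·26
1 = −4·236 + 9·105
1 = 9·813 − 31·236
1 = −31·6740 + 257·813
1 = 257·27773 − 1059·6740
So 6740·(-1059) ≡ 1 (mod 27773), and -1059 ≡ 26714 (mod 27773).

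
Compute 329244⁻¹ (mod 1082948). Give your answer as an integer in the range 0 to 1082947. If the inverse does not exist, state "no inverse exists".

no inverse exists

Compute gcd(329244, 1082948):
1082948 = 3×329244 + 95216
329244 = 3×95216 + 43596
95216 = 2×43596 + 8024
43596 = 5×8024 + 3476
8024 = 2×3476 + 1072
3476 = 3×1072 + 260
1072 = 4×260 + 32
260 = 8×32 + 4
32 = 8×4 + 0
gcd(329244, 1082948) = 4 ≠ 1, so 329244 has no multiplicative inverse modulo 1082948.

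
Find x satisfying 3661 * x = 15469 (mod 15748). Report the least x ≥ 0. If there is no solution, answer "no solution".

2697

First find gcd(3661, 15748):
15748 = 4*3661 + 1104
3661 = 3*1104 + 349
1104 = 3*349 + 57
349 = 6*57 + 7
57 = 8*7 + 1
7 = 7*1 + 0
gcd = 1, so a unique solution mod 15748 exists.
Back-substitute for the Bézout coefficients:
1 = 57 − 8·7
1 = −8·349 + 49·57
1 = 49·1104 − 155·349
1 = −155·3661 + 514·1104
1 = 514·15748 − 2211·3661
So 3661·(-2211) ≡ 1 (mod 15748), giving 3661⁻¹ ≡ 13537.
x ≡ 3661⁻¹·15469 ≡ 13537·15469 ≡ 2697 (mod 15748).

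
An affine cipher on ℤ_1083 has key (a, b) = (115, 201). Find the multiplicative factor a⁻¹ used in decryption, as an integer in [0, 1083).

970

Extended Euclidean algorithm:
1083 = 9×115 + 48
115 = 2×48 + 19
48 = 2×19 + 10
19 = 1×10 + 9
10 = 1×9 + 1
9 = 9×1 + 0
The gcd is 1. Working backward:
1 = 10 − 9
1 = −19 + 2·10
1 = 2·48 − 5·19
1 = −5·115 + 12·48
1 = 12·1083 − 113·115
So 115·(-113) ≡ 1 (mod 1083), and -113 ≡ 970 (mod 1083).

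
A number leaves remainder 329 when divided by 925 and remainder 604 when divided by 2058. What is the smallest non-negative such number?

720904

Write x = 329 + 925·k. Then 925·k ≡ 604 − 329 ≡ 275 (mod 2058).
Need 925⁻¹ mod 2058. Extended Euclid on (2058, 925):
2058 = 2*925 + 208
925 = 4*208 + 93
208 = 2*93 + 22
93 = 4*22 + 5
22 = 4*5 + 2
5 = 2*2 + 1
2 = 2*1 + 0
Back-substitute:
1 = 5 − 2·2
1 = −2·22 + 9·5
1 = 9·93 − 38·22
1 = −38·208 + 85·93
1 = 85·925 − 378·208
1 = −378·2058 + 841·925
925⁻¹ ≡ 841 (mod 2058), so k ≡ 841·275 ≡ 779 (mod 2058).
x = 329 + 925·779 = 720904.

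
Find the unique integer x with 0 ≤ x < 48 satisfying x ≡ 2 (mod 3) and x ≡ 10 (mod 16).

Write x = 2 + 3·k. Then 3·k ≡ 10 − 2 ≡ 8 (mod 16).
Need 3⁻¹ mod 16. Extended Euclid on (16, 3):
16 = 5×3 + 1
3 = 3×1 + 0
Back-substitute:
1 = 16 − 5·3
3⁻¹ ≡ 11 (mod 16), so k ≡ 11·8 ≡ 8 (mod 16).
x = 2 + 3·8 = 26.

26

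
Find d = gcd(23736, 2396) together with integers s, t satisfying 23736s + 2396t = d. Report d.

Euclidean algorithm:
23736 = 9·2396 + 2172
2396 = 1·2172 + 224
2172 = 9·224 + 156
224 = 1·156 + 68
156 = 2·68 + 20
68 = 3·20 + 8
20 = 2·8 + 4
8 = 2·4 + 0
gcd(23736, 2396) = 4.
Back-substituting:
4 = 20 − 2·8
4 = −2·68 + 7·20
4 = 7·156 − 16·68
4 = −16·224 + 23·156
4 = 23·2172 − 223·224
4 = −223·2396 + 246·2172
4 = 246·23736 − 2437·2396
So 4 = (246)·23736 + (-2437)·2396.

4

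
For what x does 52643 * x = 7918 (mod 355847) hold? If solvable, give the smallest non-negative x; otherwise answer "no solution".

122782

First find gcd(52643, 355847):
355847 = 6*52643 + 39989
52643 = 1*39989 + 12654
39989 = 3*12654 + 2027
12654 = 6*2027 + 492
2027 = 4*492 + 59
492 = 8*59 + 20
59 = 2*20 + 19
20 = 1*19 + 1
19 = 19*1 + 0
gcd = 1, so a unique solution mod 355847 exists.
Back-substitute for the Bézout coefficients:
1 = 20 − 19
1 = −59 + 3·20
1 = 3·492 − 25·59
1 = −25·2027 + 103·492
1 = 103·12654 − 643·2027
1 = −643·39989 + 2032·12654
1 = 2032·52643 − 2675·39989
1 = −2675·355847 + 18082·52643
So 52643·(18082) ≡ 1 (mod 355847), giving 52643⁻¹ ≡ 18082.
x ≡ 52643⁻¹·7918 ≡ 18082·7918 ≡ 122782 (mod 355847).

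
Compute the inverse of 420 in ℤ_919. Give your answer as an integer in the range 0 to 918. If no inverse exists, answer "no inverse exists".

221

Run Euclid on (919, 420):
919 = 2*420 + 79
420 = 5*79 + 25
79 = 3*25 + 4
25 = 6*4 + 1
4 = 4*1 + 0
gcd = 1, so the inverse exists. Back-substitute:
1 = 25 − 6·4
1 = −6·79 + 19·25
1 = 19·420 − 101·79
1 = −101·919 + 221·420
So 420·221 ≡ 1 (mod 919).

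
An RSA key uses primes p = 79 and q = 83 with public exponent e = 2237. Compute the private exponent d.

φ(n) = (p−1)(q−1) = 78·82 = 6396.
Need d with 2237·d ≡ 1 (mod 6396). Apply the extended Euclidean algorithm:
6396 = 2·2237 + 1922
2237 = 1·1922 + 315
1922 = 6·315 + 32
315 = 9·32 + 27
32 = 1·27 + 5
27 = 5·5 + 2
5 = 2·2 + 1
2 = 2·1 + 0
Back-substitute:
1 = 5 − 2·2
1 = −2·27 + 11·5
1 = 11·32 − 13·27
1 = −13·315 + 128·32
1 = 128·1922 − 781·315
1 = −781·2237 + 909·1922
1 = 909·6396 − 2599·2237
So 2237·(-2599) ≡ 1 (mod 6396), hence d ≡ -2599 ≡ 3797 (mod 6396).

3797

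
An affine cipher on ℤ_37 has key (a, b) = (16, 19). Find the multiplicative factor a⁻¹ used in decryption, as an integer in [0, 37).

7

Extended Euclidean algorithm:
37 = 2·16 + 5
16 = 3·5 + 1
5 = 5·1 + 0
gcd = 1, so the inverse exists. Back-substitute:
1 = 16 − 3·5
1 = −3·37 + 7·16
So 16·7 ≡ 1 (mod 37).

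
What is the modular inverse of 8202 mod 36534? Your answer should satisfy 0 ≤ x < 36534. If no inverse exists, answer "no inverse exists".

Euclidean algorithm on 36534, 8202:
36534 = 4*8202 + 3726
8202 = 2*3726 + 750
3726 = 4*750 + 726
750 = 1*726 + 24
726 = 30*24 + 6
24 = 4*6 + 0
The gcd is 6, not 1, hence no inverse exists.

no inverse exists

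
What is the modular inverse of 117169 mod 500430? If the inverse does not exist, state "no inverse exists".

471259

gcd(500430, 117169) by repeated division:
500430 = 4×117169 + 31754
117169 = 3×31754 + 21907
31754 = 1×21907 + 9847
21907 = 2×9847 + 2213
9847 = 4×2213 + 995
2213 = 2×995 + 223
995 = 4×223 + 103
223 = 2×103 + 17
103 = 6×17 + 1
17 = 17×1 + 0
Since gcd(117169, 500430) = 1, back-substitute to write 1 as a combination:
1 = 103 − 6·17
1 = −6·223 + 13·103
1 = 13·995 − 58·223
1 = −58·2213 + 129·995
1 = 129·9847 − 574·2213
1 = −574·21907 + 1277·9847
1 = 1277·31754 − 1851·21907
1 = −1851·117169 + 6830·31754
1 = 6830·500430 − 29171·117169
So 117169·(-29171) ≡ 1 (mod 500430), and -29171 ≡ 471259 (mod 500430).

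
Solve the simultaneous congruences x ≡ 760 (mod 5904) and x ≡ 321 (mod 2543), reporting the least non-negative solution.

6329848

Write x = 760 + 5904·k. Then 5904·k ≡ 321 − 760 ≡ 2104 (mod 2543).
Need 5904⁻¹ mod 2543. Extended Euclid on (2543, 818):
2543 = 3*818 + 89
818 = 9*89 + 17
89 = 5*17 + 4
17 = 4*4 + 1
4 = 4*1 + 0
Back-substitute:
1 = 17 − 4·4
1 = −4·89 + 21·17
1 = 21·818 − 193·89
1 = −193·2543 + 600·818
5904⁻¹ ≡ 600 (mod 2543), so k ≡ 600·2104 ≡ 1072 (mod 2543).
x = 760 + 5904·1072 = 6329848.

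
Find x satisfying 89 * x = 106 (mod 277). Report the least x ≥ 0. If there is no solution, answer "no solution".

First find gcd(89, 277):
277 = 3·89 + 10
89 = 8·10 + 9
10 = 1·9 + 1
9 = 9·1 + 0
gcd = 1, so a unique solution mod 277 exists.
Back-substitute for the Bézout coefficients:
1 = 10 − 9
1 = −89 + 9·10
1 = 9·277 − 28·89
So 89·(-28) ≡ 1 (mod 277), giving 89⁻¹ ≡ 249.
x ≡ 89⁻¹·106 ≡ 249·106 ≡ 79 (mod 277).

79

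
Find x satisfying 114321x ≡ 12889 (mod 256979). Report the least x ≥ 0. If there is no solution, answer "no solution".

First find gcd(114321, 256979):
256979 = 2·114321 + 28337
114321 = 4·28337 + 973
28337 = 29·973 + 120
973 = 8·120 + 13
120 = 9·13 + 3
13 = 4·3 + 1
3 = 3·1 + 0
gcd = 1, so a unique solution mod 256979 exists.
Back-substitute for the Bézout coefficients:
1 = 13 − 4·3
1 = −4·120 + 37·13
1 = 37·973 − 300·120
1 = −300·28337 + 8737·973
1 = 8737·114321 − 35248·28337
1 = −35248·256979 + 79233·114321
So 114321·(79233) ≡ 1 (mod 256979), giving 114321⁻¹ ≡ 79233.
x ≡ 114321⁻¹·12889 ≡ 79233·12889 ≡ 256570 (mod 256979).

256570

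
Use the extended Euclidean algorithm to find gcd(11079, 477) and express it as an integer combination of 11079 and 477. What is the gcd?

9

Repeated division:
11079 = 23·477 + 108
477 = 4·108 + 45
108 = 2·45 + 18
45 = 2·18 + 9
18 = 2·9 + 0
gcd(11079, 477) = 9.
Back-substituting:
9 = 45 − 2·18
9 = −2·108 + 5·45
9 = 5·477 − 22·108
9 = −22·11079 + 511·477
So 9 = (-22)·11079 + (511)·477.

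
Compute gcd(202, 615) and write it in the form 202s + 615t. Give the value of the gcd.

Repeated division:
615 = 3×202 + 9
202 = 22×9 + 4
9 = 2×4 + 1
4 = 4×1 + 0
gcd(202, 615) = 1.
Express as a combination:
1 = 9 − 2·4
1 = −2·202 + 45·9
1 = 45·615 − 137·202
So 1 = (45)·615 + (-137)·202.

1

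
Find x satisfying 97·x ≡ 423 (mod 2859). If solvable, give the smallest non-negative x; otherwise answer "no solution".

First find gcd(97, 2859):
2859 = 29*97 + 46
97 = 2*46 + 5
46 = 9*5 + 1
5 = 5*1 + 0
gcd = 1, so a unique solution mod 2859 exists.
Back-substitute for the Bézout coefficients:
1 = 46 − 9·5
1 = −9·97 + 19·46
1 = 19·2859 − 560·97
So 97·(-560) ≡ 1 (mod 2859), giving 97⁻¹ ≡ 2299.
x ≡ 97⁻¹·423 ≡ 2299·423 ≡ 417 (mod 2859).

417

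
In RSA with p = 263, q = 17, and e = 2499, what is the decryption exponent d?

φ(n) = (p−1)(q−1) = 262·16 = 4192.
Need d with 2499·d ≡ 1 (mod 4192). Apply the extended Euclidean algorithm:
4192 = 1*2499 + 1693
2499 = 1*1693 + 806
1693 = 2*806 + 81
806 = 9*81 + 77
81 = 1*77 + 4
77 = 19*4 + 1
4 = 4*1 + 0
Back-substitute:
1 = 77 − 19·4
1 = −19·81 + 20·77
1 = 20·806 − 199·81
1 = −199·1693 + 418·806
1 = 418·2499 − 617·1693
1 = −617·4192 + 1035·2499
So 2499·1035 ≡ 1 (mod 4192), hence d = 1035.

1035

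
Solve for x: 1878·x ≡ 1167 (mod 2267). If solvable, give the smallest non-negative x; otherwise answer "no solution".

2264

First find gcd(1878, 2267):
2267 = 1*1878 + 389
1878 = 4*389 + 322
389 = 1*322 + 67
322 = 4*67 + 54
67 = 1*54 + 13
54 = 4*13 + 2
13 = 6*2 + 1
2 = 2*1 + 0
gcd = 1, so a unique solution mod 2267 exists.
Back-substitute for the Bézout coefficients:
1 = 13 − 6·2
1 = −6·54 + 25·13
1 = 25·67 − 31·54
1 = −31·322 + 149·67
1 = 149·389 − 180·322
1 = −180·1878 + 869·389
1 = 869·2267 − 1049·1878
So 1878·(-1049) ≡ 1 (mod 2267), giving 1878⁻¹ ≡ 1218.
x ≡ 1878⁻¹·1167 ≡ 1218·1167 ≡ 2264 (mod 2267).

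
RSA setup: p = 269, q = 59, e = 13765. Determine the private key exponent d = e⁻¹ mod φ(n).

14845

φ(n) = (p−1)(q−1) = 268·58 = 15544.
Need d with 13765·d ≡ 1 (mod 15544). Apply the extended Euclidean algorithm:
15544 = 1×13765 + 1779
13765 = 7×1779 + 1312
1779 = 1×1312 + 467
1312 = 2×467 + 378
467 = 1×378 + 89
378 = 4×89 + 22
89 = 4×22 + 1
22 = 22×1 + 0
Back-substitute:
1 = 89 − 4·22
1 = −4·378 + 17·89
1 = 17·467 − 21·378
1 = −21·1312 + 59·467
1 = 59·1779 − 80·1312
1 = −80·13765 + 619·1779
1 = 619·15544 − 699·13765
So 13765·(-699) ≡ 1 (mod 15544), hence d ≡ -699 ≡ 14845 (mod 15544).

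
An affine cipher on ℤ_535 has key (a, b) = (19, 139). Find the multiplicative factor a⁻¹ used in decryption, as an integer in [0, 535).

Apply the Euclidean algorithm to 535 and 19:
535 = 28×19 + 3
19 = 6×3 + 1
3 = 3×1 + 0
gcd = 1, so the inverse exists. Back-substitute:
1 = 19 − 6·3
1 = −6·535 + 169·19
So 19·169 ≡ 1 (mod 535).

169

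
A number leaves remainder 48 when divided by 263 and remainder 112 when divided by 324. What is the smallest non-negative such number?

17932

Write x = 48 + 263·k. Then 263·k ≡ 112 − 48 ≡ 64 (mod 324).
Need 263⁻¹ mod 324. Extended Euclid on (324, 263):
324 = 1*263 + 61
263 = 4*61 + 19
61 = 3*19 + 4
19 = 4*4 + 3
4 = 1*3 + 1
3 = 3*1 + 0
Back-substitute:
1 = 4 − 3
1 = −19 + 5·4
1 = 5·61 − 16·19
1 = −16·263 + 69·61
1 = 69·324 − 85·263
263⁻¹ ≡ 239 (mod 324), so k ≡ 239·64 ≡ 68 (mod 324).
x = 48 + 263·68 = 17932.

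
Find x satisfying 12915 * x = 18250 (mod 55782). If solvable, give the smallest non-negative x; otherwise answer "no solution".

gcd(12915, 55782):
55782 = 4×12915 + 4122
12915 = 3×4122 + 549
4122 = 7×549 + 279
549 = 1×279 + 270
279 = 1×270 + 9
270 = 30×9 + 0
gcd = 9, but 9 ∤ 18250, so the congruence has no solution.

no solution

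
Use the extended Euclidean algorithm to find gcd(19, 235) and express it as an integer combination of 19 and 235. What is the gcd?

1

Euclidean algorithm:
235 = 12×19 + 7
19 = 2×7 + 5
7 = 1×5 + 2
5 = 2×2 + 1
2 = 2×1 + 0
gcd(19, 235) = 1.
Back-substituting:
1 = 5 − 2·2
1 = −2·7 + 3·5
1 = 3·19 − 8·7
1 = −8·235 + 99·19
So 1 = (-8)·235 + (99)·19.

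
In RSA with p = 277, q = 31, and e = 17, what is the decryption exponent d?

φ(n) = (p−1)(q−1) = 276·30 = 8280.
Need d with 17·d ≡ 1 (mod 8280). Apply the extended Euclidean algorithm:
8280 = 487×17 + 1
17 = 17×1 + 0
Back-substitute:
1 = 8280 − 487·17
So 17·(-487) ≡ 1 (mod 8280), hence d ≡ -487 ≡ 7793 (mod 8280).

7793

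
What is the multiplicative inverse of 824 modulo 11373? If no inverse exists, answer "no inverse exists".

1256

Extended Euclidean algorithm:
11373 = 13·824 + 661
824 = 1·661 + 163
661 = 4·163 + 9
163 = 18·9 + 1
9 = 9·1 + 0
gcd = 1, so the inverse exists. Back-substitute:
1 = 163 − 18·9
1 = −18·661 + 73·163
1 = 73·824 − 91·661
1 = −91·11373 + 1256·824
So 824·1256 ≡ 1 (mod 11373).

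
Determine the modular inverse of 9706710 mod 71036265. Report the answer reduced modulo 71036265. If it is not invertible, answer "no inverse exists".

no inverse exists

Euclidean algorithm on 71036265, 9706710:
71036265 = 7·9706710 + 3089295
9706710 = 3·3089295 + 438825
3089295 = 7·438825 + 17520
438825 = 25·17520 + 825
17520 = 21·825 + 195
825 = 4·195 + 45
195 = 4·45 + 15
45 = 3·15 + 0
Since gcd = 15 > 1, 9706710 is not a unit mod 71036265.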